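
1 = 1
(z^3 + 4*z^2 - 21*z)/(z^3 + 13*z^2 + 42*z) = (z - 3)/(z + 6)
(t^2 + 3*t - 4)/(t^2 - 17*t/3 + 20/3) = 3*(t^2 + 3*t - 4)/(3*t^2 - 17*t + 20)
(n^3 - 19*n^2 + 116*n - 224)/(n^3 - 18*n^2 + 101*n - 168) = (n - 4)/(n - 3)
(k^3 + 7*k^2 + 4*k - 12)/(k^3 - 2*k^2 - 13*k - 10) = (k^2 + 5*k - 6)/(k^2 - 4*k - 5)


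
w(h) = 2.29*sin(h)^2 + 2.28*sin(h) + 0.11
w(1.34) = 4.50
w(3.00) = 0.48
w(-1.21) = -0.02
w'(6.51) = 3.23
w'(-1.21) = -0.71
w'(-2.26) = 0.80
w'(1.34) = 1.54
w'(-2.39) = 0.62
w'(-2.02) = 0.80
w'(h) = 4.58*sin(h)*cos(h) + 2.28*cos(h)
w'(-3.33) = -3.08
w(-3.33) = 0.62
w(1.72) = 4.60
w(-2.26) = -0.29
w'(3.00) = -2.90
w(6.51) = 0.74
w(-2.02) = -0.09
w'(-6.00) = 3.42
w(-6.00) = 0.93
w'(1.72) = -1.01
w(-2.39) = -0.38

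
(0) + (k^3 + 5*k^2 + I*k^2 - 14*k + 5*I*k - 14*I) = k^3 + 5*k^2 + I*k^2 - 14*k + 5*I*k - 14*I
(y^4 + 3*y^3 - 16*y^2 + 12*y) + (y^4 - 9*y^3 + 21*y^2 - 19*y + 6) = 2*y^4 - 6*y^3 + 5*y^2 - 7*y + 6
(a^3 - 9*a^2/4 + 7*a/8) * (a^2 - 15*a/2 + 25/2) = a^5 - 39*a^4/4 + 121*a^3/4 - 555*a^2/16 + 175*a/16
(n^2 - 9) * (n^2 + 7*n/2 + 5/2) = n^4 + 7*n^3/2 - 13*n^2/2 - 63*n/2 - 45/2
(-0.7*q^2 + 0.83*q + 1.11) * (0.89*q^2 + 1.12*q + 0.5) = -0.623*q^4 - 0.0453*q^3 + 1.5675*q^2 + 1.6582*q + 0.555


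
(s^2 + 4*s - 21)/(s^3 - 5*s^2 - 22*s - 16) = (-s^2 - 4*s + 21)/(-s^3 + 5*s^2 + 22*s + 16)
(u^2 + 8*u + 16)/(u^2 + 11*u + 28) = (u + 4)/(u + 7)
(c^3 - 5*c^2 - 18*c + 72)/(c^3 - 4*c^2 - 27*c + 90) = (c + 4)/(c + 5)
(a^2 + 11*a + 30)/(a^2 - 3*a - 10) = (a^2 + 11*a + 30)/(a^2 - 3*a - 10)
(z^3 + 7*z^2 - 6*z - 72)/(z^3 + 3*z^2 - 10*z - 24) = (z + 6)/(z + 2)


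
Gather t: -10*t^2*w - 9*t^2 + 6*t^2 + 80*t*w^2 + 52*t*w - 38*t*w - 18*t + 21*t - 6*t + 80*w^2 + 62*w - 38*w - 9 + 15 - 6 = t^2*(-10*w - 3) + t*(80*w^2 + 14*w - 3) + 80*w^2 + 24*w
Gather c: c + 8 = c + 8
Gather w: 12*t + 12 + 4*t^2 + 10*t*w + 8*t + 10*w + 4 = 4*t^2 + 20*t + w*(10*t + 10) + 16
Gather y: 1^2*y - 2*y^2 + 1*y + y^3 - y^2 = y^3 - 3*y^2 + 2*y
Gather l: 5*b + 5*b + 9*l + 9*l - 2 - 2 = 10*b + 18*l - 4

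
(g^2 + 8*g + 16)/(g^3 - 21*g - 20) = (g + 4)/(g^2 - 4*g - 5)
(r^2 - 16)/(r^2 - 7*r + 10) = (r^2 - 16)/(r^2 - 7*r + 10)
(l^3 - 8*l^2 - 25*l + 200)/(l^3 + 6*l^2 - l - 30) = (l^2 - 13*l + 40)/(l^2 + l - 6)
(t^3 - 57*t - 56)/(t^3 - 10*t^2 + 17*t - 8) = (t^2 + 8*t + 7)/(t^2 - 2*t + 1)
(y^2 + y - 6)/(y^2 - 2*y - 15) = (y - 2)/(y - 5)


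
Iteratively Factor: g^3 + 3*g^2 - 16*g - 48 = (g + 4)*(g^2 - g - 12) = (g - 4)*(g + 4)*(g + 3)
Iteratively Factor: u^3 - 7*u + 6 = (u - 2)*(u^2 + 2*u - 3) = (u - 2)*(u - 1)*(u + 3)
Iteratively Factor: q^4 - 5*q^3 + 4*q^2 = (q - 4)*(q^3 - q^2) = q*(q - 4)*(q^2 - q) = q^2*(q - 4)*(q - 1)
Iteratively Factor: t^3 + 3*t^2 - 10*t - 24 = (t + 2)*(t^2 + t - 12) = (t - 3)*(t + 2)*(t + 4)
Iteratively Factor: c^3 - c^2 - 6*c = (c + 2)*(c^2 - 3*c) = (c - 3)*(c + 2)*(c)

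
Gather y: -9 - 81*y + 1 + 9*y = -72*y - 8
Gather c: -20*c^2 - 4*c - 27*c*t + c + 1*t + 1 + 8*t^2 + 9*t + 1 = -20*c^2 + c*(-27*t - 3) + 8*t^2 + 10*t + 2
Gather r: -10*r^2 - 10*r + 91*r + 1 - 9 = -10*r^2 + 81*r - 8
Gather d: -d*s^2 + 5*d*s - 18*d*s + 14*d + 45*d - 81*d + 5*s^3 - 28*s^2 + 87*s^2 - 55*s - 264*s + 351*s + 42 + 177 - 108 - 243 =d*(-s^2 - 13*s - 22) + 5*s^3 + 59*s^2 + 32*s - 132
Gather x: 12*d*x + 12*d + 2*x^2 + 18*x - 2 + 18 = 12*d + 2*x^2 + x*(12*d + 18) + 16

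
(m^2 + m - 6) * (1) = m^2 + m - 6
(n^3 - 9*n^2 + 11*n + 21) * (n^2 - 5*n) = n^5 - 14*n^4 + 56*n^3 - 34*n^2 - 105*n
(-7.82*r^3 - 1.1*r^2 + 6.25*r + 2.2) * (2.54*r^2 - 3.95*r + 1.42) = -19.8628*r^5 + 28.095*r^4 + 9.1156*r^3 - 20.6615*r^2 + 0.184999999999999*r + 3.124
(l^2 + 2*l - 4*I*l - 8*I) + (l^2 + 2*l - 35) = 2*l^2 + 4*l - 4*I*l - 35 - 8*I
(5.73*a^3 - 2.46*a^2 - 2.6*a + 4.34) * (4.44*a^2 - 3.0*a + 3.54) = 25.4412*a^5 - 28.1124*a^4 + 16.1202*a^3 + 18.3612*a^2 - 22.224*a + 15.3636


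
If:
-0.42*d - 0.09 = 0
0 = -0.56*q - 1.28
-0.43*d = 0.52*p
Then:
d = -0.21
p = 0.18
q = -2.29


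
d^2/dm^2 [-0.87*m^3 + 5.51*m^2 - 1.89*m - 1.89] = 11.02 - 5.22*m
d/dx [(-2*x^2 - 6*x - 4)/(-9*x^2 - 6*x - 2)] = 2*(-21*x^2 - 32*x - 6)/(81*x^4 + 108*x^3 + 72*x^2 + 24*x + 4)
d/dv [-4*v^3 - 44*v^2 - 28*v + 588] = -12*v^2 - 88*v - 28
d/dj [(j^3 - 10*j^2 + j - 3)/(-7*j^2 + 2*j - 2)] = (-7*j^4 + 4*j^3 - 19*j^2 - 2*j + 4)/(49*j^4 - 28*j^3 + 32*j^2 - 8*j + 4)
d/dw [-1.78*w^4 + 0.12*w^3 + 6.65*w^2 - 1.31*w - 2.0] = -7.12*w^3 + 0.36*w^2 + 13.3*w - 1.31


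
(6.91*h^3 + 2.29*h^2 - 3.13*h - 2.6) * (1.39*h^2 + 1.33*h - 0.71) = 9.6049*h^5 + 12.3734*h^4 - 6.2111*h^3 - 9.4028*h^2 - 1.2357*h + 1.846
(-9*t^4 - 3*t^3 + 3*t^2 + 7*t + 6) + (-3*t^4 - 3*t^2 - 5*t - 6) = -12*t^4 - 3*t^3 + 2*t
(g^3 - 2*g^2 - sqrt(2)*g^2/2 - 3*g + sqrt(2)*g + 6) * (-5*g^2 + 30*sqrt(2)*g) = -5*g^5 + 10*g^4 + 65*sqrt(2)*g^4/2 - 65*sqrt(2)*g^3 - 15*g^3 - 90*sqrt(2)*g^2 + 30*g^2 + 180*sqrt(2)*g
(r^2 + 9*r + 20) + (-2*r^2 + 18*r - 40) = -r^2 + 27*r - 20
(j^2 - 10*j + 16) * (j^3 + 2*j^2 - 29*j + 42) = j^5 - 8*j^4 - 33*j^3 + 364*j^2 - 884*j + 672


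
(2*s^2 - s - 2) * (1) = 2*s^2 - s - 2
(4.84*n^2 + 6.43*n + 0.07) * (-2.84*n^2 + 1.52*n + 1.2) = -13.7456*n^4 - 10.9044*n^3 + 15.3828*n^2 + 7.8224*n + 0.084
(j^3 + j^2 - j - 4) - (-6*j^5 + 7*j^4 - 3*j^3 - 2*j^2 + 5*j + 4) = 6*j^5 - 7*j^4 + 4*j^3 + 3*j^2 - 6*j - 8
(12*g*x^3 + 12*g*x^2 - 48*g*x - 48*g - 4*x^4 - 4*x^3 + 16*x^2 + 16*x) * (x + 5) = 12*g*x^4 + 72*g*x^3 + 12*g*x^2 - 288*g*x - 240*g - 4*x^5 - 24*x^4 - 4*x^3 + 96*x^2 + 80*x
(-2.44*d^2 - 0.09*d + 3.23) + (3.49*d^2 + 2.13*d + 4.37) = 1.05*d^2 + 2.04*d + 7.6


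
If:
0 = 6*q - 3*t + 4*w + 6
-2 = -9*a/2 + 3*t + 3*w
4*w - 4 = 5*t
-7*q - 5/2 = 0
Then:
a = -1205/252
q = -5/14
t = -55/14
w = -219/56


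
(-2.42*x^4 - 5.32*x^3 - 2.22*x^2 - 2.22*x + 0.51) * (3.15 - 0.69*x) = 1.6698*x^5 - 3.9522*x^4 - 15.2262*x^3 - 5.4612*x^2 - 7.3449*x + 1.6065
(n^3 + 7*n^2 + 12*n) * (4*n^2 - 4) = 4*n^5 + 28*n^4 + 44*n^3 - 28*n^2 - 48*n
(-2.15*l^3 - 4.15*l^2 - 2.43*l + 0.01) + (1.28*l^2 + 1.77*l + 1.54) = -2.15*l^3 - 2.87*l^2 - 0.66*l + 1.55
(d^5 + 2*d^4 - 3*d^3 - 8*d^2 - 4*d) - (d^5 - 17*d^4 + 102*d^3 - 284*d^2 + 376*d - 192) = 19*d^4 - 105*d^3 + 276*d^2 - 380*d + 192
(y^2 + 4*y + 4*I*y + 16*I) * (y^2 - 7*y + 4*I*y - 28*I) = y^4 - 3*y^3 + 8*I*y^3 - 44*y^2 - 24*I*y^2 + 48*y - 224*I*y + 448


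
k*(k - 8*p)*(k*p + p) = k^3*p - 8*k^2*p^2 + k^2*p - 8*k*p^2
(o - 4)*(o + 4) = o^2 - 16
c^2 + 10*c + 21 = (c + 3)*(c + 7)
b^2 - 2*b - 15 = (b - 5)*(b + 3)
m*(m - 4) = m^2 - 4*m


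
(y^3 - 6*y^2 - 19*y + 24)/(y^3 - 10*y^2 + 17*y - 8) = (y + 3)/(y - 1)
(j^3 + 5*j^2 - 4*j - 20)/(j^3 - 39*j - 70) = (j - 2)/(j - 7)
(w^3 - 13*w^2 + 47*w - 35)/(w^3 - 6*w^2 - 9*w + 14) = (w - 5)/(w + 2)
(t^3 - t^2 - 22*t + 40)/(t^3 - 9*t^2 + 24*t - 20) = (t^2 + t - 20)/(t^2 - 7*t + 10)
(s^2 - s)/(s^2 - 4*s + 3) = s/(s - 3)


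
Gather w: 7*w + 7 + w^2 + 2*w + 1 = w^2 + 9*w + 8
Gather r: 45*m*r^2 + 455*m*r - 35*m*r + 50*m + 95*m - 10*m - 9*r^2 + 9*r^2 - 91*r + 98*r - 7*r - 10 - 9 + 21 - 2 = 45*m*r^2 + 420*m*r + 135*m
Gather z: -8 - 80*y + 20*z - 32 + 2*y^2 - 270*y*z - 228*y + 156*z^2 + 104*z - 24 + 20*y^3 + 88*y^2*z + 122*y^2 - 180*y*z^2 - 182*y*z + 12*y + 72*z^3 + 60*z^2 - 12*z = 20*y^3 + 124*y^2 - 296*y + 72*z^3 + z^2*(216 - 180*y) + z*(88*y^2 - 452*y + 112) - 64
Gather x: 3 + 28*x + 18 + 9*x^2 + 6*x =9*x^2 + 34*x + 21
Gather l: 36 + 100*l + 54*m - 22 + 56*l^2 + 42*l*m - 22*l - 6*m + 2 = 56*l^2 + l*(42*m + 78) + 48*m + 16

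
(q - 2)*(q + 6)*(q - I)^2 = q^4 + 4*q^3 - 2*I*q^3 - 13*q^2 - 8*I*q^2 - 4*q + 24*I*q + 12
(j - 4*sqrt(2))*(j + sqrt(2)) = j^2 - 3*sqrt(2)*j - 8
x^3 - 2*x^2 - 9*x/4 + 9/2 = (x - 2)*(x - 3/2)*(x + 3/2)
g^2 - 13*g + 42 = (g - 7)*(g - 6)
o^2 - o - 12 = (o - 4)*(o + 3)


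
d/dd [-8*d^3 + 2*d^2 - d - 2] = -24*d^2 + 4*d - 1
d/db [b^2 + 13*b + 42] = 2*b + 13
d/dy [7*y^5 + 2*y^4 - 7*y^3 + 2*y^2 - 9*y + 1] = 35*y^4 + 8*y^3 - 21*y^2 + 4*y - 9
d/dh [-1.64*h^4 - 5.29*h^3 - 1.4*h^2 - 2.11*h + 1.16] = -6.56*h^3 - 15.87*h^2 - 2.8*h - 2.11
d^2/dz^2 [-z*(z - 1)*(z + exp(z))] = -z^2*exp(z) - 3*z*exp(z) - 6*z + 2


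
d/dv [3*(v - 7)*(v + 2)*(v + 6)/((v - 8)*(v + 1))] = 3*(v^4 - 14*v^3 + 13*v^2 + 152*v - 236)/(v^4 - 14*v^3 + 33*v^2 + 112*v + 64)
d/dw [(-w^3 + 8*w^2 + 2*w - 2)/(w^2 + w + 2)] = (-w^4 - 2*w^3 + 36*w + 6)/(w^4 + 2*w^3 + 5*w^2 + 4*w + 4)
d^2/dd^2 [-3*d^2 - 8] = -6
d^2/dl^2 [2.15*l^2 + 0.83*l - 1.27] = 4.30000000000000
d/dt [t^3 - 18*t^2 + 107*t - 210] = 3*t^2 - 36*t + 107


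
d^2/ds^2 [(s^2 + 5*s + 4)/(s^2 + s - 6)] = 4*(2*s^3 + 15*s^2 + 51*s + 47)/(s^6 + 3*s^5 - 15*s^4 - 35*s^3 + 90*s^2 + 108*s - 216)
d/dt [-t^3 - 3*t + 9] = -3*t^2 - 3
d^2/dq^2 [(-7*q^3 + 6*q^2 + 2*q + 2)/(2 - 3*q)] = 6*(21*q^3 - 42*q^2 + 28*q - 18)/(27*q^3 - 54*q^2 + 36*q - 8)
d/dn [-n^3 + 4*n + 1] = 4 - 3*n^2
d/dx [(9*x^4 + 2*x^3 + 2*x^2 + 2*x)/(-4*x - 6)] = (-27*x^4 - 58*x^3 - 11*x^2 - 6*x - 3)/(4*x^2 + 12*x + 9)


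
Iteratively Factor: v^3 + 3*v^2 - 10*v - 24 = (v + 4)*(v^2 - v - 6) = (v + 2)*(v + 4)*(v - 3)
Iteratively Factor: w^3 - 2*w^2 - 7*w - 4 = (w + 1)*(w^2 - 3*w - 4) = (w - 4)*(w + 1)*(w + 1)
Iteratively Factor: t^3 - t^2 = (t - 1)*(t^2) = t*(t - 1)*(t)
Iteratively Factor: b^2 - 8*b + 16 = (b - 4)*(b - 4)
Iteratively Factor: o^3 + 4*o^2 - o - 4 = (o + 1)*(o^2 + 3*o - 4) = (o + 1)*(o + 4)*(o - 1)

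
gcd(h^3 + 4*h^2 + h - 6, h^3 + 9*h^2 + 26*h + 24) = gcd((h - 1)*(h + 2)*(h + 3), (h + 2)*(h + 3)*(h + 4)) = h^2 + 5*h + 6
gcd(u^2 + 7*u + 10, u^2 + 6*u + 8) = u + 2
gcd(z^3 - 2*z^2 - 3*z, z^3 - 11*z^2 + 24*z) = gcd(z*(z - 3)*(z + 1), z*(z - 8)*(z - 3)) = z^2 - 3*z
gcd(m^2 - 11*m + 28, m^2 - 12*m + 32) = m - 4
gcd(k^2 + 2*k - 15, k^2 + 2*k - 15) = k^2 + 2*k - 15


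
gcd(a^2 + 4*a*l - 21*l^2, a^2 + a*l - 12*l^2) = a - 3*l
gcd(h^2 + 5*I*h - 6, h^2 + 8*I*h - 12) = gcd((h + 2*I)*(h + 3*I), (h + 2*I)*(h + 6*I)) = h + 2*I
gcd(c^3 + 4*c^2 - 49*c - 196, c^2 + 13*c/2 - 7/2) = c + 7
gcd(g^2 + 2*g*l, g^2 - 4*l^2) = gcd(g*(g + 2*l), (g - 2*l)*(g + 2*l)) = g + 2*l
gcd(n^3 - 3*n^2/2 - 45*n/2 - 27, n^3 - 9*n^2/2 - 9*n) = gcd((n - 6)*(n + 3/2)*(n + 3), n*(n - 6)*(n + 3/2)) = n^2 - 9*n/2 - 9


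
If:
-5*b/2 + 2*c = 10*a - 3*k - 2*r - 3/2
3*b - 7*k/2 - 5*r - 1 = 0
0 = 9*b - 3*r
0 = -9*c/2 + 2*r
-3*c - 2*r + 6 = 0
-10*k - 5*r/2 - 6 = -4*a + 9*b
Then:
No Solution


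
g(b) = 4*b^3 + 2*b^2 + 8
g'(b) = 12*b^2 + 4*b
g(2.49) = 82.15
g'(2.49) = 84.36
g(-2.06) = -18.48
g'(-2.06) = 42.68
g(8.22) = 2364.79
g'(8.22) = 843.70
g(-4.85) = -401.29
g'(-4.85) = 262.87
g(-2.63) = -50.93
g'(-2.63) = 72.48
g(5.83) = 868.60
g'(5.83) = 431.19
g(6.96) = 1453.50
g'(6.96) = 609.14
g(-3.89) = -197.19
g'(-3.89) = 166.03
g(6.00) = 944.00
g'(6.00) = 456.00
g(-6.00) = -784.00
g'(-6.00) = 408.00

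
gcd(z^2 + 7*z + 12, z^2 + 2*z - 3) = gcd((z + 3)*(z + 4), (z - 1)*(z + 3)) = z + 3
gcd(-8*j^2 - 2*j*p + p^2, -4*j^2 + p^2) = 2*j + p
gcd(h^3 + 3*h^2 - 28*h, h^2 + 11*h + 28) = h + 7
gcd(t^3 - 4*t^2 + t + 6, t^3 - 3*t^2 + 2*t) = t - 2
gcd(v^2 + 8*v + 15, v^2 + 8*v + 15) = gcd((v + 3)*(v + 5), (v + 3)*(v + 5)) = v^2 + 8*v + 15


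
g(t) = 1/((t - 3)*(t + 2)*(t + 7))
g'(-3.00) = 0.04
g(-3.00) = 0.04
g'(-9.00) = 0.00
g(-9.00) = -0.00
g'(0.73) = 0.00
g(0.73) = -0.02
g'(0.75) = 0.00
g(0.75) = -0.02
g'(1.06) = -0.00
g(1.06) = -0.02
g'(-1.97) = 44.44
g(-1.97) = -1.33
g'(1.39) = -0.00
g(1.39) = -0.02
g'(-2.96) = 0.04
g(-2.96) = 0.04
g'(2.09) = -0.02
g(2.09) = -0.03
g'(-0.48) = 0.02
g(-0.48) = -0.03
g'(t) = -1/((t - 3)*(t + 2)*(t + 7)^2) - 1/((t - 3)*(t + 2)^2*(t + 7)) - 1/((t - 3)^2*(t + 2)*(t + 7))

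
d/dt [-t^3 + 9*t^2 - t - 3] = -3*t^2 + 18*t - 1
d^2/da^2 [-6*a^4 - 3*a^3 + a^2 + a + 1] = -72*a^2 - 18*a + 2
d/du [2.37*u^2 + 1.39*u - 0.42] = 4.74*u + 1.39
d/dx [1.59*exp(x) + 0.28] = 1.59*exp(x)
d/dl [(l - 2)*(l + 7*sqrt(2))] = 2*l - 2 + 7*sqrt(2)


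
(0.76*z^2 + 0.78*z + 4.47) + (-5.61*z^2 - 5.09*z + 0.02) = -4.85*z^2 - 4.31*z + 4.49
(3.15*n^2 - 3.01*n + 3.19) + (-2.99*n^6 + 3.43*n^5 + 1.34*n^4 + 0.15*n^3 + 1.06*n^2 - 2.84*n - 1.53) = -2.99*n^6 + 3.43*n^5 + 1.34*n^4 + 0.15*n^3 + 4.21*n^2 - 5.85*n + 1.66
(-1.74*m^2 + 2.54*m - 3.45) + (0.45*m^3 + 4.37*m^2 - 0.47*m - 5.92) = 0.45*m^3 + 2.63*m^2 + 2.07*m - 9.37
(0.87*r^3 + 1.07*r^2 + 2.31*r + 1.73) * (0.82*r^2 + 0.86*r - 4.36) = 0.7134*r^5 + 1.6256*r^4 - 0.9788*r^3 - 1.26*r^2 - 8.5838*r - 7.5428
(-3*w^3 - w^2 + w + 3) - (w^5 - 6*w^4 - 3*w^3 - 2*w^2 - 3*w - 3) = -w^5 + 6*w^4 + w^2 + 4*w + 6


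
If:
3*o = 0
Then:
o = 0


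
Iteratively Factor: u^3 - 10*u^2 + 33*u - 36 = (u - 3)*(u^2 - 7*u + 12) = (u - 4)*(u - 3)*(u - 3)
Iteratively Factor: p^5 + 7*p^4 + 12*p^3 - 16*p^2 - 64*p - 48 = (p + 2)*(p^4 + 5*p^3 + 2*p^2 - 20*p - 24) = (p - 2)*(p + 2)*(p^3 + 7*p^2 + 16*p + 12) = (p - 2)*(p + 2)^2*(p^2 + 5*p + 6) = (p - 2)*(p + 2)^3*(p + 3)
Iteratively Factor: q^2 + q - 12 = (q + 4)*(q - 3)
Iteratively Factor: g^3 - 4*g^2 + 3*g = (g - 1)*(g^2 - 3*g) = (g - 3)*(g - 1)*(g)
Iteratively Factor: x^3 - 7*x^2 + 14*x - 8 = (x - 2)*(x^2 - 5*x + 4) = (x - 2)*(x - 1)*(x - 4)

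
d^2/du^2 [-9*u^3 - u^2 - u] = -54*u - 2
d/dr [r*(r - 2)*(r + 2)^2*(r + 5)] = 5*r^4 + 28*r^3 + 18*r^2 - 56*r - 40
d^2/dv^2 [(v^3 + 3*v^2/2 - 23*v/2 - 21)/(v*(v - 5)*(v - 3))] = (19*v^6 - 159*v^5 + 165*v^4 + 2371*v^3 - 9954*v^2 + 15120*v - 9450)/(v^3*(v^6 - 24*v^5 + 237*v^4 - 1232*v^3 + 3555*v^2 - 5400*v + 3375))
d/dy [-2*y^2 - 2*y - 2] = -4*y - 2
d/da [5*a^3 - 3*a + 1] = 15*a^2 - 3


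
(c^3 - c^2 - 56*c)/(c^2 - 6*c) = (c^2 - c - 56)/(c - 6)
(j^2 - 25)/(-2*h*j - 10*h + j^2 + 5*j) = (5 - j)/(2*h - j)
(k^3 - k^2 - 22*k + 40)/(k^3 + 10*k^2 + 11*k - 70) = (k - 4)/(k + 7)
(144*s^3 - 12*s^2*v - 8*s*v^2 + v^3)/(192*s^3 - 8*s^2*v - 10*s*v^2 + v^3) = (6*s - v)/(8*s - v)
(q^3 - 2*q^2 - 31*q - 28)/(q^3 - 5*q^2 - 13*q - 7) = (q + 4)/(q + 1)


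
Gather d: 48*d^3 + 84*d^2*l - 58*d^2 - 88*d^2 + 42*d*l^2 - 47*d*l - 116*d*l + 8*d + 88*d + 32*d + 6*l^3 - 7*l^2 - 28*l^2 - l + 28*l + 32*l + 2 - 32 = 48*d^3 + d^2*(84*l - 146) + d*(42*l^2 - 163*l + 128) + 6*l^3 - 35*l^2 + 59*l - 30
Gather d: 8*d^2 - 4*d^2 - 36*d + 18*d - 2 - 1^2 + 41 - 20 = 4*d^2 - 18*d + 18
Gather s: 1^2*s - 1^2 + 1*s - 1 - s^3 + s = -s^3 + 3*s - 2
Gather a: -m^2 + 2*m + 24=-m^2 + 2*m + 24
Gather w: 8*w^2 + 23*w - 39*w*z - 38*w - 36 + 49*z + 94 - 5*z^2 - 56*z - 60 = 8*w^2 + w*(-39*z - 15) - 5*z^2 - 7*z - 2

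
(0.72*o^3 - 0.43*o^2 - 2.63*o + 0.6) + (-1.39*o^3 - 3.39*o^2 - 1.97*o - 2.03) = -0.67*o^3 - 3.82*o^2 - 4.6*o - 1.43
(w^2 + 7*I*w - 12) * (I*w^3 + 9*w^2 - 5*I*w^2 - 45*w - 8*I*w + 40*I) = I*w^5 + 2*w^4 - 5*I*w^4 - 10*w^3 + 43*I*w^3 - 52*w^2 - 215*I*w^2 + 260*w + 96*I*w - 480*I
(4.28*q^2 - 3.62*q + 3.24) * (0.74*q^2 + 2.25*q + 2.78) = 3.1672*q^4 + 6.9512*q^3 + 6.151*q^2 - 2.7736*q + 9.0072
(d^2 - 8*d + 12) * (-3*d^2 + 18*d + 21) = -3*d^4 + 42*d^3 - 159*d^2 + 48*d + 252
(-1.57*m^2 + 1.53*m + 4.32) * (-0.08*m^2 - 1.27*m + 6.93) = 0.1256*m^4 + 1.8715*m^3 - 13.1688*m^2 + 5.1165*m + 29.9376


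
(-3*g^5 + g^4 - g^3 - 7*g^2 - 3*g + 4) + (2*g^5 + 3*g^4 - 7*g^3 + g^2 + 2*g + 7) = -g^5 + 4*g^4 - 8*g^3 - 6*g^2 - g + 11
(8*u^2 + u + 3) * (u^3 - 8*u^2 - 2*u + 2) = 8*u^5 - 63*u^4 - 21*u^3 - 10*u^2 - 4*u + 6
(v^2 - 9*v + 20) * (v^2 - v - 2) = v^4 - 10*v^3 + 27*v^2 - 2*v - 40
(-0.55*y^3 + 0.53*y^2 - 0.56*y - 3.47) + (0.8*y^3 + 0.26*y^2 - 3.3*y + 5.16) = 0.25*y^3 + 0.79*y^2 - 3.86*y + 1.69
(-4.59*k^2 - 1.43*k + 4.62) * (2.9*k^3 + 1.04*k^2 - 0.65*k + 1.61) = -13.311*k^5 - 8.9206*k^4 + 14.8943*k^3 - 1.6556*k^2 - 5.3053*k + 7.4382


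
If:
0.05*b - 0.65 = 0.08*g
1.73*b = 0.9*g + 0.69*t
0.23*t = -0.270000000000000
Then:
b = -6.96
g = -12.47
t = -1.17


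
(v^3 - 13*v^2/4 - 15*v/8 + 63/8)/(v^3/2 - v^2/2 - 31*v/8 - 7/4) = (-8*v^3 + 26*v^2 + 15*v - 63)/(-4*v^3 + 4*v^2 + 31*v + 14)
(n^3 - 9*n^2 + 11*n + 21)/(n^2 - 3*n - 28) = (n^2 - 2*n - 3)/(n + 4)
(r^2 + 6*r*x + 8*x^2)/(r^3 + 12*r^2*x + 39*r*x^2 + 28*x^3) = (r + 2*x)/(r^2 + 8*r*x + 7*x^2)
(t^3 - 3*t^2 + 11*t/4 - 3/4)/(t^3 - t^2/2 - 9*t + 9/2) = (2*t^2 - 5*t + 3)/(2*(t^2 - 9))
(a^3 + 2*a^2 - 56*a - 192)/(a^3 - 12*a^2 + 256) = (a + 6)/(a - 8)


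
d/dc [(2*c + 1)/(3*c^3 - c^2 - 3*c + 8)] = (6*c^3 - 2*c^2 - 6*c + (2*c + 1)*(-9*c^2 + 2*c + 3) + 16)/(3*c^3 - c^2 - 3*c + 8)^2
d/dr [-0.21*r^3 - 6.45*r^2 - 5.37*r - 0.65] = -0.63*r^2 - 12.9*r - 5.37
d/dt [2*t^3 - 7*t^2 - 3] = 2*t*(3*t - 7)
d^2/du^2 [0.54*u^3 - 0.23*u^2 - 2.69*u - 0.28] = 3.24*u - 0.46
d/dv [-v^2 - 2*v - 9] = -2*v - 2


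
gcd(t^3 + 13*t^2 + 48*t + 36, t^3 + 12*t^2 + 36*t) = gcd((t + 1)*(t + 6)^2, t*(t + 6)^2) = t^2 + 12*t + 36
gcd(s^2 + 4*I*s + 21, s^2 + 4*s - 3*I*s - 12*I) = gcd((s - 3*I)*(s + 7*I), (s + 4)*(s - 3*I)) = s - 3*I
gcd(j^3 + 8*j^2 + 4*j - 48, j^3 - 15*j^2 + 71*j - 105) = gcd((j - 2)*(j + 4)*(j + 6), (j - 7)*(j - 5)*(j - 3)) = 1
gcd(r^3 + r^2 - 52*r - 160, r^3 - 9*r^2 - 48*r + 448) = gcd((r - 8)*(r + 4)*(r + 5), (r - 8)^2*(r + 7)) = r - 8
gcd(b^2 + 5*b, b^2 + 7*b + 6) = 1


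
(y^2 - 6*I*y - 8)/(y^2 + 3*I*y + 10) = (y - 4*I)/(y + 5*I)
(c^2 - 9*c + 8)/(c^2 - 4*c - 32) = (c - 1)/(c + 4)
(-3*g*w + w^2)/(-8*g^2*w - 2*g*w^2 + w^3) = (3*g - w)/(8*g^2 + 2*g*w - w^2)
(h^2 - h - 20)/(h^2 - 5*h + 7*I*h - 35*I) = (h + 4)/(h + 7*I)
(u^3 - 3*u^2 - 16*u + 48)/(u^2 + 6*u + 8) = (u^2 - 7*u + 12)/(u + 2)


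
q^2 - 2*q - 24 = (q - 6)*(q + 4)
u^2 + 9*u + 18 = (u + 3)*(u + 6)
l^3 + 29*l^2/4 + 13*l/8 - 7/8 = (l - 1/4)*(l + 1/2)*(l + 7)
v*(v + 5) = v^2 + 5*v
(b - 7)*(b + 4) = b^2 - 3*b - 28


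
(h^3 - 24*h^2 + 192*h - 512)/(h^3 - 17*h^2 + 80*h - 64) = (h - 8)/(h - 1)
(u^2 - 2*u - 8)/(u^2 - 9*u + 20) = (u + 2)/(u - 5)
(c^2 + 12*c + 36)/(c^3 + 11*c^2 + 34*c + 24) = (c + 6)/(c^2 + 5*c + 4)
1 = 1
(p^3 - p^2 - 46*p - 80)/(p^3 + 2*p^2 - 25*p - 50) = (p - 8)/(p - 5)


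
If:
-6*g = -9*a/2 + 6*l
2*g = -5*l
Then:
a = -2*l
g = -5*l/2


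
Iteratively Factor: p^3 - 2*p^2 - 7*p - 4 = (p - 4)*(p^2 + 2*p + 1) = (p - 4)*(p + 1)*(p + 1)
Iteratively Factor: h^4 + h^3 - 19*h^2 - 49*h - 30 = (h + 2)*(h^3 - h^2 - 17*h - 15) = (h + 1)*(h + 2)*(h^2 - 2*h - 15) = (h - 5)*(h + 1)*(h + 2)*(h + 3)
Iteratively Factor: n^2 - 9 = (n - 3)*(n + 3)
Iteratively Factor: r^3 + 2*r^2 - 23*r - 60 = (r + 4)*(r^2 - 2*r - 15) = (r - 5)*(r + 4)*(r + 3)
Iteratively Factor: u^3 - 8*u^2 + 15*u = (u - 5)*(u^2 - 3*u) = (u - 5)*(u - 3)*(u)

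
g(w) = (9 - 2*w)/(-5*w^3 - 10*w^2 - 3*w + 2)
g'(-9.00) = 0.00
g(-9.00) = 0.01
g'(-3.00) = 0.34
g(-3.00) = 0.27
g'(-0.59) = -22.56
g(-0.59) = 7.74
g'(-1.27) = 3509.06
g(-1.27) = -149.70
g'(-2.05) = 3.66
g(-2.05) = 1.42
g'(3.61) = 0.01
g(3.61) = -0.00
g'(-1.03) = -6049.02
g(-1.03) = -199.77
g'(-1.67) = 23.50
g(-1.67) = 5.12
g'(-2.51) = 0.93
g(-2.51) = 0.55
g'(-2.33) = 1.49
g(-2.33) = 0.76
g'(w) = (9 - 2*w)*(15*w^2 + 20*w + 3)/(-5*w^3 - 10*w^2 - 3*w + 2)^2 - 2/(-5*w^3 - 10*w^2 - 3*w + 2)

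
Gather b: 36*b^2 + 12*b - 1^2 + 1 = 36*b^2 + 12*b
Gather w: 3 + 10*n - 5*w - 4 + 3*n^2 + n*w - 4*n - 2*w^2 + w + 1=3*n^2 + 6*n - 2*w^2 + w*(n - 4)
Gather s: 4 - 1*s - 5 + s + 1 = 0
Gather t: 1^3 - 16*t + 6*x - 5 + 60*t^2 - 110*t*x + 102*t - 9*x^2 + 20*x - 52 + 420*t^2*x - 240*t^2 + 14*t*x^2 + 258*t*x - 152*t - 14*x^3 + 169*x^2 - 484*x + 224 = t^2*(420*x - 180) + t*(14*x^2 + 148*x - 66) - 14*x^3 + 160*x^2 - 458*x + 168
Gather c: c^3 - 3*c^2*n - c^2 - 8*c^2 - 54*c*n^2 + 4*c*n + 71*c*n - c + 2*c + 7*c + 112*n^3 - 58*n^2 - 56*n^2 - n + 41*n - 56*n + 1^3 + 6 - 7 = c^3 + c^2*(-3*n - 9) + c*(-54*n^2 + 75*n + 8) + 112*n^3 - 114*n^2 - 16*n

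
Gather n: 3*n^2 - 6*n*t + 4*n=3*n^2 + n*(4 - 6*t)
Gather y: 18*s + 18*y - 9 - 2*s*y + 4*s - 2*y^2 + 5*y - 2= 22*s - 2*y^2 + y*(23 - 2*s) - 11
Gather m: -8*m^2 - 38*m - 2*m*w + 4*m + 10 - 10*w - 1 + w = -8*m^2 + m*(-2*w - 34) - 9*w + 9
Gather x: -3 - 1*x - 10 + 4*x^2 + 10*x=4*x^2 + 9*x - 13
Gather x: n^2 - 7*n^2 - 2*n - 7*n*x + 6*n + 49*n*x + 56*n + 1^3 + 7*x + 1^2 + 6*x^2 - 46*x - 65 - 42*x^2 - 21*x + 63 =-6*n^2 + 60*n - 36*x^2 + x*(42*n - 60)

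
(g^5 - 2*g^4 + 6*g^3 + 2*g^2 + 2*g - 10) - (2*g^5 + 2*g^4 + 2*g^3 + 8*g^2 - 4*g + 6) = -g^5 - 4*g^4 + 4*g^3 - 6*g^2 + 6*g - 16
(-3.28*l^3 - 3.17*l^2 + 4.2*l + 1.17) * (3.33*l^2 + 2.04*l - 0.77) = -10.9224*l^5 - 17.2473*l^4 + 10.0448*l^3 + 14.905*l^2 - 0.8472*l - 0.9009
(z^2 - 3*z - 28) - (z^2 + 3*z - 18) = -6*z - 10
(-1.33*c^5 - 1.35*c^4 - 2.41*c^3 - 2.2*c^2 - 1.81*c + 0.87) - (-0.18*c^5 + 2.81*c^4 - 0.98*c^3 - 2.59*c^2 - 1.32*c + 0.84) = -1.15*c^5 - 4.16*c^4 - 1.43*c^3 + 0.39*c^2 - 0.49*c + 0.03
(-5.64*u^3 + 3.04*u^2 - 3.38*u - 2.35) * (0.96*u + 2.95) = -5.4144*u^4 - 13.7196*u^3 + 5.7232*u^2 - 12.227*u - 6.9325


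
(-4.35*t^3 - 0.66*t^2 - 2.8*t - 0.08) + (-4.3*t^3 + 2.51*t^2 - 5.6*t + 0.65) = -8.65*t^3 + 1.85*t^2 - 8.4*t + 0.57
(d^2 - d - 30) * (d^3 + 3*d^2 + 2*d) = d^5 + 2*d^4 - 31*d^3 - 92*d^2 - 60*d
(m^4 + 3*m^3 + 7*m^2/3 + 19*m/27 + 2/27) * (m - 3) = m^5 - 20*m^3/3 - 170*m^2/27 - 55*m/27 - 2/9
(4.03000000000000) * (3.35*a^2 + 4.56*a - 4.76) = 13.5005*a^2 + 18.3768*a - 19.1828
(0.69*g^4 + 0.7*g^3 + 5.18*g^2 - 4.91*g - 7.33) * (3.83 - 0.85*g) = -0.5865*g^5 + 2.0477*g^4 - 1.722*g^3 + 24.0129*g^2 - 12.5748*g - 28.0739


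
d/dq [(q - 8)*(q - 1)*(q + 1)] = 3*q^2 - 16*q - 1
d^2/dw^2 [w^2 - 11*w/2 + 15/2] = 2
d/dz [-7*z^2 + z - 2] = 1 - 14*z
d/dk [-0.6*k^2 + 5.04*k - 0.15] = 5.04 - 1.2*k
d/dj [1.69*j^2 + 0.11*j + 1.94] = 3.38*j + 0.11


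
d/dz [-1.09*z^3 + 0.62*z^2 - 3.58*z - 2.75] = -3.27*z^2 + 1.24*z - 3.58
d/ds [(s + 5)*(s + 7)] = 2*s + 12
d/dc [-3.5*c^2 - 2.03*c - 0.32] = -7.0*c - 2.03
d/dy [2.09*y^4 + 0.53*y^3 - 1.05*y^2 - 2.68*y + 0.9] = 8.36*y^3 + 1.59*y^2 - 2.1*y - 2.68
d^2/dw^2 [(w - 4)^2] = 2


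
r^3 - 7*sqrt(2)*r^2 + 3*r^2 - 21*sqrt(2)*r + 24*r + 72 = (r + 3)*(r - 4*sqrt(2))*(r - 3*sqrt(2))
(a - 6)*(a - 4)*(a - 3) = a^3 - 13*a^2 + 54*a - 72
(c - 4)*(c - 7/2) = c^2 - 15*c/2 + 14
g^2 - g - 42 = (g - 7)*(g + 6)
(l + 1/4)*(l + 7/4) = l^2 + 2*l + 7/16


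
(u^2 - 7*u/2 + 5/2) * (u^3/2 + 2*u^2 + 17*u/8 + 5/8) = u^5/2 + u^4/4 - 29*u^3/8 - 29*u^2/16 + 25*u/8 + 25/16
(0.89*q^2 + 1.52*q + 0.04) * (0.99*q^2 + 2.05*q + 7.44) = 0.8811*q^4 + 3.3293*q^3 + 9.7772*q^2 + 11.3908*q + 0.2976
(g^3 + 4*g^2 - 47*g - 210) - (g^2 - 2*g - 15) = g^3 + 3*g^2 - 45*g - 195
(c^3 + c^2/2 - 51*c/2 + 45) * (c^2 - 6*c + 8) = c^5 - 11*c^4/2 - 41*c^3/2 + 202*c^2 - 474*c + 360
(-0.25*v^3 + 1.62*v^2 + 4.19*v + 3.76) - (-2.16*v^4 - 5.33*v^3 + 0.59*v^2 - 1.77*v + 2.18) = 2.16*v^4 + 5.08*v^3 + 1.03*v^2 + 5.96*v + 1.58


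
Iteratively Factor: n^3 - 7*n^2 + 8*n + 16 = (n + 1)*(n^2 - 8*n + 16) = (n - 4)*(n + 1)*(n - 4)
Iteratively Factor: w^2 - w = (w)*(w - 1)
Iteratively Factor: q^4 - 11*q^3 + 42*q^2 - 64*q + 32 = (q - 4)*(q^3 - 7*q^2 + 14*q - 8) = (q - 4)^2*(q^2 - 3*q + 2) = (q - 4)^2*(q - 1)*(q - 2)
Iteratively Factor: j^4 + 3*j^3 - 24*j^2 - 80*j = (j)*(j^3 + 3*j^2 - 24*j - 80) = j*(j + 4)*(j^2 - j - 20) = j*(j - 5)*(j + 4)*(j + 4)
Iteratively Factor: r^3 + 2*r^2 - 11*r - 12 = (r - 3)*(r^2 + 5*r + 4) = (r - 3)*(r + 4)*(r + 1)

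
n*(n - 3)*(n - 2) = n^3 - 5*n^2 + 6*n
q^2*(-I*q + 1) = -I*q^3 + q^2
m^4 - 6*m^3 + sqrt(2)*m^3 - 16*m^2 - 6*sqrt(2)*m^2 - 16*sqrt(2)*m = m*(m - 8)*(m + 2)*(m + sqrt(2))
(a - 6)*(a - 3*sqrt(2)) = a^2 - 6*a - 3*sqrt(2)*a + 18*sqrt(2)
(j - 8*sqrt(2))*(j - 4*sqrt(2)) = j^2 - 12*sqrt(2)*j + 64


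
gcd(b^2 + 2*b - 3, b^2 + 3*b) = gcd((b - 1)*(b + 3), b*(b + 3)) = b + 3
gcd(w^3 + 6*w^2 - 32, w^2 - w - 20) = w + 4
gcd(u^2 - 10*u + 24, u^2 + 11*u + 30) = 1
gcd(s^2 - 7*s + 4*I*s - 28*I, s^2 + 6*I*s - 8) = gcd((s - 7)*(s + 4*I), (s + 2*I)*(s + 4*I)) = s + 4*I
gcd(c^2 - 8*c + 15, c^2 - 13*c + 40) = c - 5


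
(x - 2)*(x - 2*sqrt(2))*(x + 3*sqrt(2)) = x^3 - 2*x^2 + sqrt(2)*x^2 - 12*x - 2*sqrt(2)*x + 24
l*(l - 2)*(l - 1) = l^3 - 3*l^2 + 2*l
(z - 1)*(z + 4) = z^2 + 3*z - 4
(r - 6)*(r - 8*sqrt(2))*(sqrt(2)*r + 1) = sqrt(2)*r^3 - 15*r^2 - 6*sqrt(2)*r^2 - 8*sqrt(2)*r + 90*r + 48*sqrt(2)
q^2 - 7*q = q*(q - 7)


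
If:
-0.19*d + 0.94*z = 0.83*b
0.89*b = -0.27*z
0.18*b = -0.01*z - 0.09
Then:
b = -0.61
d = 12.66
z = 2.02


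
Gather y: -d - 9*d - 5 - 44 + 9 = -10*d - 40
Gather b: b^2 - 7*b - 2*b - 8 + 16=b^2 - 9*b + 8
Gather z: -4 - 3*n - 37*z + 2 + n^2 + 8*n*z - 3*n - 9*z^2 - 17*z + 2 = n^2 - 6*n - 9*z^2 + z*(8*n - 54)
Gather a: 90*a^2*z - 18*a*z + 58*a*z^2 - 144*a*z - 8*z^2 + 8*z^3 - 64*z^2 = 90*a^2*z + a*(58*z^2 - 162*z) + 8*z^3 - 72*z^2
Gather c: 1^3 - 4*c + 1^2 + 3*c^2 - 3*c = 3*c^2 - 7*c + 2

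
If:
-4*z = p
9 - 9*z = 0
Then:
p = -4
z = 1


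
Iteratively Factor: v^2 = (v)*(v)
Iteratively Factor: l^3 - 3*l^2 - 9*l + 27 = (l - 3)*(l^2 - 9) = (l - 3)^2*(l + 3)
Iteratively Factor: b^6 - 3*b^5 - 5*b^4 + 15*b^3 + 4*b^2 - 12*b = (b + 2)*(b^5 - 5*b^4 + 5*b^3 + 5*b^2 - 6*b) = (b + 1)*(b + 2)*(b^4 - 6*b^3 + 11*b^2 - 6*b) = (b - 1)*(b + 1)*(b + 2)*(b^3 - 5*b^2 + 6*b) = (b - 3)*(b - 1)*(b + 1)*(b + 2)*(b^2 - 2*b) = (b - 3)*(b - 2)*(b - 1)*(b + 1)*(b + 2)*(b)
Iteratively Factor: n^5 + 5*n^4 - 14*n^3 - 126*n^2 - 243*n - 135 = (n + 1)*(n^4 + 4*n^3 - 18*n^2 - 108*n - 135) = (n + 1)*(n + 3)*(n^3 + n^2 - 21*n - 45) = (n + 1)*(n + 3)^2*(n^2 - 2*n - 15) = (n - 5)*(n + 1)*(n + 3)^2*(n + 3)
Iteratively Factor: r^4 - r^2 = (r + 1)*(r^3 - r^2) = (r - 1)*(r + 1)*(r^2) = r*(r - 1)*(r + 1)*(r)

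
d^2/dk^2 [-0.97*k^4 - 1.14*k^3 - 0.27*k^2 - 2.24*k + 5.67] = -11.64*k^2 - 6.84*k - 0.54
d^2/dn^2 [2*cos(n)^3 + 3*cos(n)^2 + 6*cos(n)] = -15*cos(n)/2 - 6*cos(2*n) - 9*cos(3*n)/2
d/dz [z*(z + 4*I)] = 2*z + 4*I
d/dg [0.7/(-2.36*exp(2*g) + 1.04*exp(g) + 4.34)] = (3.304*exp(g) - 0.728)*exp(g)/(-2.36*exp(2*g) + 1.04*exp(g) + 4.34)^2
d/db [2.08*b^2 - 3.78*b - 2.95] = 4.16*b - 3.78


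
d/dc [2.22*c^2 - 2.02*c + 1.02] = 4.44*c - 2.02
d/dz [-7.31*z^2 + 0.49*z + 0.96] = 0.49 - 14.62*z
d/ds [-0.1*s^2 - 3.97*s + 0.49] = -0.2*s - 3.97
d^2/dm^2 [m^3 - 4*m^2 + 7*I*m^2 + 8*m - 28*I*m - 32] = 6*m - 8 + 14*I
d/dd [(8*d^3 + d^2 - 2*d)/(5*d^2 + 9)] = 2*(20*d^4 + 113*d^2 + 9*d - 9)/(25*d^4 + 90*d^2 + 81)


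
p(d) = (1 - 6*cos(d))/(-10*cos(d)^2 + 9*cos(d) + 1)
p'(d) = (1 - 6*cos(d))*(-20*sin(d)*cos(d) + 9*sin(d))/(-10*cos(d)^2 + 9*cos(d) + 1)^2 + 6*sin(d)/(-10*cos(d)^2 + 9*cos(d) + 1)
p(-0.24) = -15.72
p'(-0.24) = -131.55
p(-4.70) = 1.21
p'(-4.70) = 19.39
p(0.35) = -7.36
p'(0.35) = 42.45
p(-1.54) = 0.64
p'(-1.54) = -8.98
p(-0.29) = -10.75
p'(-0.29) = -74.58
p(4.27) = -0.76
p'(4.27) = -1.42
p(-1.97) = -0.83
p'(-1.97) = -1.83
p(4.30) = -0.81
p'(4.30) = -1.69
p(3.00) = -0.39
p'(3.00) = 0.04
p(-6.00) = -11.28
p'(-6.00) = 80.10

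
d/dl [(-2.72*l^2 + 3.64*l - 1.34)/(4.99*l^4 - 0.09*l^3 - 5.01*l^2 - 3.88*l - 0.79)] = (27.1456*l^5 - 54.7356*l^4 + 27.4016*l^3 + 28.4282*l^2 - 9.1292*l - 8.0748)/(24.9001*l^8 - 0.8982*l^7 - 49.9917*l^6 - 37.8206*l^5 + 17.9143*l^4 + 39.0198*l^3 + 22.9702*l^2 + 6.1304*l + 0.6241)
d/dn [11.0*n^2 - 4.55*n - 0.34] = 22.0*n - 4.55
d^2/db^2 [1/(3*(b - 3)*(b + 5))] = 2*((b - 3)^2 + (b - 3)*(b + 5) + (b + 5)^2)/(3*(b - 3)^3*(b + 5)^3)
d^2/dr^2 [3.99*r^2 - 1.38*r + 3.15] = 7.98000000000000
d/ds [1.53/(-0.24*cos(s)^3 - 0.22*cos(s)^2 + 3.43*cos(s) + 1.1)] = (-1.1016*cos(s)^2 - 0.6732*cos(s) + 5.2479)*sin(s)/(0.24*cos(s)^3 + 0.22*cos(s)^2 - 3.43*cos(s) - 1.1)^2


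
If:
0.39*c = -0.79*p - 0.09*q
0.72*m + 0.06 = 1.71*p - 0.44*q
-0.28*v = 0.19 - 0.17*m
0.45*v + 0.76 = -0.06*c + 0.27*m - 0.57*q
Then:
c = -1.51795014763732*v - 0.455864161898765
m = 1.64705882352941*v + 1.11764705882353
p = 0.732222646259762*v + 0.311166140764891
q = 0.150496300370492*v - 0.755935867374949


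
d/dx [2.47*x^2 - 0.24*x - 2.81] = 4.94*x - 0.24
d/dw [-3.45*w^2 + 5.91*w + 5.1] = 5.91 - 6.9*w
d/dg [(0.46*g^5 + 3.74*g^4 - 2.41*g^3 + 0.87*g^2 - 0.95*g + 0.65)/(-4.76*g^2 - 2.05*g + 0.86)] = (-6.5688*g^6 - 39.3768*g^5 - 9.5514*g^4 + 22.7466*g^3 - 12.5233*g^2 + 7.6844*g + 0.5155)/(22.6576*g^4 + 19.516*g^3 - 3.9847*g^2 - 3.526*g + 0.7396)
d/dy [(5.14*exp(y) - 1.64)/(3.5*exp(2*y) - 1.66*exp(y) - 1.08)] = (-17.99*exp(2*y) + 11.48*exp(y) - 8.2736)*exp(y)/(12.25*exp(4*y) - 11.62*exp(3*y) - 4.8044*exp(2*y) + 3.5856*exp(y) + 1.1664)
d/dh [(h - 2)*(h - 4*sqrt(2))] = 2*h - 4*sqrt(2) - 2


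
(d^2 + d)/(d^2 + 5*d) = (d + 1)/(d + 5)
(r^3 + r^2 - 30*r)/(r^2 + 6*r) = r - 5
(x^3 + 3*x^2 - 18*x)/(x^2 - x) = (x^2 + 3*x - 18)/(x - 1)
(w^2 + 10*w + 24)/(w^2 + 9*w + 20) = (w + 6)/(w + 5)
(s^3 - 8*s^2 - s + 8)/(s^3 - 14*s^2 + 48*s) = (s^2 - 1)/(s*(s - 6))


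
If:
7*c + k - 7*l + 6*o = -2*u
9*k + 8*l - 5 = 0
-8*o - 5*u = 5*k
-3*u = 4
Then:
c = 41*o/35 - 115/168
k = 4/3 - 8*o/5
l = 9*o/5 - 7/8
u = -4/3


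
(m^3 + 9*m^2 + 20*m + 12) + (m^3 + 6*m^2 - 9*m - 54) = 2*m^3 + 15*m^2 + 11*m - 42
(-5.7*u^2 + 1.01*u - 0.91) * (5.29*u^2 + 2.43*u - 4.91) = -30.153*u^4 - 8.5081*u^3 + 25.6274*u^2 - 7.1704*u + 4.4681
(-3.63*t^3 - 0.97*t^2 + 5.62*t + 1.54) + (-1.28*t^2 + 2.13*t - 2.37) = -3.63*t^3 - 2.25*t^2 + 7.75*t - 0.83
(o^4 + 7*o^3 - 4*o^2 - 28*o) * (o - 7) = o^5 - 53*o^3 + 196*o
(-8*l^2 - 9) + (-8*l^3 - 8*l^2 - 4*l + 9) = -8*l^3 - 16*l^2 - 4*l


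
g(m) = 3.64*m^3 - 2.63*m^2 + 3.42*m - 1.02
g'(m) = 10.92*m^2 - 5.26*m + 3.42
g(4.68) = 330.49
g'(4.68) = 217.98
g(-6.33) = -1051.29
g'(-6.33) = 474.27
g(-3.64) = -223.87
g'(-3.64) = 167.25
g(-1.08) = -12.37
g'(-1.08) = 21.84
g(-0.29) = -2.32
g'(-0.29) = 5.86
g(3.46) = 130.10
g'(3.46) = 115.95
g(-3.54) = -207.56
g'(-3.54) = 158.89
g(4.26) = 247.22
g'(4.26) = 179.18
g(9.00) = 2470.29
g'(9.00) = 840.60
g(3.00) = 83.85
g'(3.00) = 85.92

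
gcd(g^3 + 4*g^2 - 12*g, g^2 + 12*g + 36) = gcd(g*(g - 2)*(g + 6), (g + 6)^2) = g + 6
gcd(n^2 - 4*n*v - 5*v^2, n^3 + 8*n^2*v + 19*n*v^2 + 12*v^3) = n + v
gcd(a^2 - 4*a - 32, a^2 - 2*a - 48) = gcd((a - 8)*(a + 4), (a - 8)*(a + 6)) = a - 8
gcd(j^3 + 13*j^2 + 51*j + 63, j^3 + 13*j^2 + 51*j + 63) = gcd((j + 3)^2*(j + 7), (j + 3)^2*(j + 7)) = j^3 + 13*j^2 + 51*j + 63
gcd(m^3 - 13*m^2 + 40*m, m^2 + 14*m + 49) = 1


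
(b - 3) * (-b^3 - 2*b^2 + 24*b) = -b^4 + b^3 + 30*b^2 - 72*b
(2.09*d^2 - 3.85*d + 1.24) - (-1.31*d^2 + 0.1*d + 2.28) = 3.4*d^2 - 3.95*d - 1.04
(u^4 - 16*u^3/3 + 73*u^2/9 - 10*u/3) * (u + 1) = u^5 - 13*u^4/3 + 25*u^3/9 + 43*u^2/9 - 10*u/3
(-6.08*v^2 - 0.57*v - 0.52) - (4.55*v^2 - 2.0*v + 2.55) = -10.63*v^2 + 1.43*v - 3.07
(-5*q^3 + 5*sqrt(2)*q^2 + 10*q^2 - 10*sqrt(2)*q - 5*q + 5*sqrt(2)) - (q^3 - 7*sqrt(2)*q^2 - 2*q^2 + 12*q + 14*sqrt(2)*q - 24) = -6*q^3 + 12*q^2 + 12*sqrt(2)*q^2 - 24*sqrt(2)*q - 17*q + 5*sqrt(2) + 24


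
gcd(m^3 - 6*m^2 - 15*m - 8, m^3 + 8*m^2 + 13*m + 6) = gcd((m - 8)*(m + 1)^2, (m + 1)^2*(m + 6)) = m^2 + 2*m + 1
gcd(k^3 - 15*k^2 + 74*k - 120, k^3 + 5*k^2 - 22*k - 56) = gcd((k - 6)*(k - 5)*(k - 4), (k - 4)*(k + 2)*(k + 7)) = k - 4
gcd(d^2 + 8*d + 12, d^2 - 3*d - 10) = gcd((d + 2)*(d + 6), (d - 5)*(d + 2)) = d + 2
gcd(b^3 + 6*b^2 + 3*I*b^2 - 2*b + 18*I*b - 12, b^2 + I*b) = b + I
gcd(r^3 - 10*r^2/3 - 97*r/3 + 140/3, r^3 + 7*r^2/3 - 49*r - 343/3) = r - 7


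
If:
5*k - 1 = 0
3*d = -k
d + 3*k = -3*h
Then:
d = -1/15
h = -8/45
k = 1/5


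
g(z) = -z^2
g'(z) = -2*z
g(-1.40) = -1.96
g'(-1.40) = 2.80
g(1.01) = -1.02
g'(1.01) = -2.02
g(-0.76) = -0.58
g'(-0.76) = 1.52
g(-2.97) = -8.82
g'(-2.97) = 5.94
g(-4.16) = -17.31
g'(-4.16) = 8.32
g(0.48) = -0.23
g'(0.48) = -0.96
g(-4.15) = -17.22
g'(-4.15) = 8.30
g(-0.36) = -0.13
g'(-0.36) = 0.72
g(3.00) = -9.00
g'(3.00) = -6.00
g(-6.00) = -36.00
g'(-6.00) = 12.00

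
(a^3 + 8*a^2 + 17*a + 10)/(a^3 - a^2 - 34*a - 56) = (a^2 + 6*a + 5)/(a^2 - 3*a - 28)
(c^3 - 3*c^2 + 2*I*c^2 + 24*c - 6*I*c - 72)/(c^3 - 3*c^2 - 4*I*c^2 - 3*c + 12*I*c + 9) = (c^2 + 2*I*c + 24)/(c^2 - 4*I*c - 3)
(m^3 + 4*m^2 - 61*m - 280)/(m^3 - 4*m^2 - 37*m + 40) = (m + 7)/(m - 1)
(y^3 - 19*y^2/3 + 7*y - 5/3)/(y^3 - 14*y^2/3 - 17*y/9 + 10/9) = 3*(y - 1)/(3*y + 2)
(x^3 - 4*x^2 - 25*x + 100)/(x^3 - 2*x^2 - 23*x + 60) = (x - 5)/(x - 3)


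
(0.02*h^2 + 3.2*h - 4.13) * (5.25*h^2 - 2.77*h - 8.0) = 0.105*h^4 + 16.7446*h^3 - 30.7065*h^2 - 14.1599*h + 33.04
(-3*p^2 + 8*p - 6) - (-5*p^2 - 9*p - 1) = 2*p^2 + 17*p - 5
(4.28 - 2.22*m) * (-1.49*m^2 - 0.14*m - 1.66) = 3.3078*m^3 - 6.0664*m^2 + 3.086*m - 7.1048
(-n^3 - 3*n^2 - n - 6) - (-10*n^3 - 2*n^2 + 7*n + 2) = 9*n^3 - n^2 - 8*n - 8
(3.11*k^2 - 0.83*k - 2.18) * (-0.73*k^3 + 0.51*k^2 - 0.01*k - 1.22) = -2.2703*k^5 + 2.192*k^4 + 1.137*k^3 - 4.8977*k^2 + 1.0344*k + 2.6596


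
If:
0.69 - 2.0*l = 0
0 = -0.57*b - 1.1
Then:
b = -1.93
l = 0.34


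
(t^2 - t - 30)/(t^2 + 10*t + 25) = (t - 6)/(t + 5)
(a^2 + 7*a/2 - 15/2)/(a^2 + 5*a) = (a - 3/2)/a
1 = 1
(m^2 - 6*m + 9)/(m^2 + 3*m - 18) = (m - 3)/(m + 6)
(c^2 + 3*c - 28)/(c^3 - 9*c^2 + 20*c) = (c + 7)/(c*(c - 5))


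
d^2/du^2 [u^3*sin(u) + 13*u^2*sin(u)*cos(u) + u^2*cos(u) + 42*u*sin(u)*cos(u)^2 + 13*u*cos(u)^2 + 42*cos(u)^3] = -u^3*sin(u) - 26*u^2*sin(2*u) + 5*u^2*cos(u) - 17*u*sin(u)/2 - 189*u*sin(3*u)/2 + 26*u*cos(2*u) - 13*sin(2*u) - 17*cos(u)/2 - 63*cos(3*u)/2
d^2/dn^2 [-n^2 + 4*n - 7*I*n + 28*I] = -2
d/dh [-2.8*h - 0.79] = -2.80000000000000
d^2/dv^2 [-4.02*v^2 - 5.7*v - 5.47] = -8.04000000000000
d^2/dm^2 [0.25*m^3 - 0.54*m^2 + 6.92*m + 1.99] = 1.5*m - 1.08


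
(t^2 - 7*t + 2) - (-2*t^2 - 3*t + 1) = 3*t^2 - 4*t + 1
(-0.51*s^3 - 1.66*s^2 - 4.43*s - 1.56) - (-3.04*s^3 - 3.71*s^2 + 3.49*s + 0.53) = 2.53*s^3 + 2.05*s^2 - 7.92*s - 2.09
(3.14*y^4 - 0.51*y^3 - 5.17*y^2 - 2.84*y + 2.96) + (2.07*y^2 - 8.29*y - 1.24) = 3.14*y^4 - 0.51*y^3 - 3.1*y^2 - 11.13*y + 1.72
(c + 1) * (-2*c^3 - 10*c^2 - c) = -2*c^4 - 12*c^3 - 11*c^2 - c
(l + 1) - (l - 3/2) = 5/2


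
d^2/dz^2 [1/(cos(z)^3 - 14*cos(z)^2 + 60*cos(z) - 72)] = (-18*sin(z)^4 + 68*sin(z)^2 - 331*cos(z) + 23*cos(3*z) + 238)/(2*(cos(z) - 6)^4*(cos(z) - 2)^3)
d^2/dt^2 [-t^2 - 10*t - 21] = -2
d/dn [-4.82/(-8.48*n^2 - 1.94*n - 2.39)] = (-81.7472*n - 9.3508)/(8.48*n^2 + 1.94*n + 2.39)^2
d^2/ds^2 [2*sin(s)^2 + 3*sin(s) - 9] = -3*sin(s) + 4*cos(2*s)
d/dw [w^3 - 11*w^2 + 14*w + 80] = 3*w^2 - 22*w + 14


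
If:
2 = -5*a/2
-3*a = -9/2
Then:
No Solution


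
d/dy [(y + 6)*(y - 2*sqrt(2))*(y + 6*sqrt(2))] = 3*y^2 + 8*sqrt(2)*y + 12*y - 24 + 24*sqrt(2)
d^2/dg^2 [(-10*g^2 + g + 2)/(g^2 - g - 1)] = 2*(-9*g^3 - 24*g^2 - 3*g - 7)/(g^6 - 3*g^5 + 5*g^3 - 3*g - 1)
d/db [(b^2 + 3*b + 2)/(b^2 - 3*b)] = 2*(-3*b^2 - 2*b + 3)/(b^2*(b^2 - 6*b + 9))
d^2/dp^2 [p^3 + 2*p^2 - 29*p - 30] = 6*p + 4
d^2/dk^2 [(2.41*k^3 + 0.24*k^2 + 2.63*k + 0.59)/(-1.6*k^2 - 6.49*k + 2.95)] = (7.105427357601e-15*k^5 - 234.250562*k^3 + 260.98473*k^2 - 237.07911*k - 160.153848)/(4.096*k^6 + 49.8432*k^5 + 179.52048*k^4 + 89.562649*k^3 - 330.990885*k^2 + 169.437675*k - 25.672375)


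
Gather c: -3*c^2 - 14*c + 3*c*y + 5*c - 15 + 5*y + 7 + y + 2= -3*c^2 + c*(3*y - 9) + 6*y - 6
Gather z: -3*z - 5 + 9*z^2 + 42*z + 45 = 9*z^2 + 39*z + 40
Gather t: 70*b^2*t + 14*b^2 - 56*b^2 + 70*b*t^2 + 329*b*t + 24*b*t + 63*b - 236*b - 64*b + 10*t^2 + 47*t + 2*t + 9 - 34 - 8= -42*b^2 - 237*b + t^2*(70*b + 10) + t*(70*b^2 + 353*b + 49) - 33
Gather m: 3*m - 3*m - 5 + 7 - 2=0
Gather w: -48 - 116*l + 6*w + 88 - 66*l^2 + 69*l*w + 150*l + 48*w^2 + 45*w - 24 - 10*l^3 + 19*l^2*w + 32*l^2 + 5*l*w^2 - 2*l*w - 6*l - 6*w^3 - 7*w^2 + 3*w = -10*l^3 - 34*l^2 + 28*l - 6*w^3 + w^2*(5*l + 41) + w*(19*l^2 + 67*l + 54) + 16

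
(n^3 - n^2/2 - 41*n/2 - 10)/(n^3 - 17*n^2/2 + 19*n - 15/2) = (2*n^2 + 9*n + 4)/(2*n^2 - 7*n + 3)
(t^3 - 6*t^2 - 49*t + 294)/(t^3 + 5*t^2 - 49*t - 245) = (t - 6)/(t + 5)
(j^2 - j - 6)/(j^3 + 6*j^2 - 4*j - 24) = (j - 3)/(j^2 + 4*j - 12)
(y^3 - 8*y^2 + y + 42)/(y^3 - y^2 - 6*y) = (y - 7)/y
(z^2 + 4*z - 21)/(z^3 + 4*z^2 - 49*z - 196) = (z - 3)/(z^2 - 3*z - 28)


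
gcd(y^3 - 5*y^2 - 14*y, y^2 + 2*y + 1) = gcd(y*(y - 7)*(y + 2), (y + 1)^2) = 1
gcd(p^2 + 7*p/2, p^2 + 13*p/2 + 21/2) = p + 7/2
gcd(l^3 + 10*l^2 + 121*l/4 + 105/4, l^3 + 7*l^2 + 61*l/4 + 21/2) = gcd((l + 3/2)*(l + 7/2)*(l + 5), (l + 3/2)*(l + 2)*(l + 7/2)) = l^2 + 5*l + 21/4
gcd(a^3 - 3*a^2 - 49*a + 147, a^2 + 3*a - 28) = a + 7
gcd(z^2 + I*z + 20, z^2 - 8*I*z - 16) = z - 4*I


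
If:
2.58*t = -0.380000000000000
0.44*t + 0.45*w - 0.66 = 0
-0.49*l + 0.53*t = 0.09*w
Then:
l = -0.46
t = -0.15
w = 1.61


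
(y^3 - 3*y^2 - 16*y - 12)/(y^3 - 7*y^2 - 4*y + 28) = (y^2 - 5*y - 6)/(y^2 - 9*y + 14)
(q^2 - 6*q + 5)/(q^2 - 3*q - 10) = (q - 1)/(q + 2)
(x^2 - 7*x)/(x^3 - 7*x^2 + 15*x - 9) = x*(x - 7)/(x^3 - 7*x^2 + 15*x - 9)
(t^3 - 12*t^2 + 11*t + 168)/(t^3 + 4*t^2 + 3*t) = (t^2 - 15*t + 56)/(t*(t + 1))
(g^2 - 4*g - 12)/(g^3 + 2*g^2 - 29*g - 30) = (g^2 - 4*g - 12)/(g^3 + 2*g^2 - 29*g - 30)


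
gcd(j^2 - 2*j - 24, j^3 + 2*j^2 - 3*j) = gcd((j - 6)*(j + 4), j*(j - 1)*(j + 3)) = 1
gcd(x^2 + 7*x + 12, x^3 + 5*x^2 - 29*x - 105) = x + 3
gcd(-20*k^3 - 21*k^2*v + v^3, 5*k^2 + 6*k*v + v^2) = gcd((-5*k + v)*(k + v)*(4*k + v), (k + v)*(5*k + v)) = k + v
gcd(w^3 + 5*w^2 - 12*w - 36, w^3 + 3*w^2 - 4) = w + 2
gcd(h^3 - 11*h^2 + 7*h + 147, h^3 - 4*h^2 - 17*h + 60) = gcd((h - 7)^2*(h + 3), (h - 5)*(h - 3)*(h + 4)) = 1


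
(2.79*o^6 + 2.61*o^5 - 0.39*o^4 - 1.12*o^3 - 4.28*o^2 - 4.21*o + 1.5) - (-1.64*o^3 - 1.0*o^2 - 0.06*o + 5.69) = 2.79*o^6 + 2.61*o^5 - 0.39*o^4 + 0.52*o^3 - 3.28*o^2 - 4.15*o - 4.19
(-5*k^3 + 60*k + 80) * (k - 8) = -5*k^4 + 40*k^3 + 60*k^2 - 400*k - 640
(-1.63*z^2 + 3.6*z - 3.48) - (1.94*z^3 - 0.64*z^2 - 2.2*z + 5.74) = -1.94*z^3 - 0.99*z^2 + 5.8*z - 9.22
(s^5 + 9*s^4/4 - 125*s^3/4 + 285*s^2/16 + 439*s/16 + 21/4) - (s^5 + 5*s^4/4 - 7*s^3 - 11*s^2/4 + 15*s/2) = s^4 - 97*s^3/4 + 329*s^2/16 + 319*s/16 + 21/4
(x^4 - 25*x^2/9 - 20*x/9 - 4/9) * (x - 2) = x^5 - 2*x^4 - 25*x^3/9 + 10*x^2/3 + 4*x + 8/9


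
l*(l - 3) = l^2 - 3*l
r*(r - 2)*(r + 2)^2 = r^4 + 2*r^3 - 4*r^2 - 8*r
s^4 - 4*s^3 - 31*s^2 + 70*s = s*(s - 7)*(s - 2)*(s + 5)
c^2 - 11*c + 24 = (c - 8)*(c - 3)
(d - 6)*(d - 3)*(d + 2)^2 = d^4 - 5*d^3 - 14*d^2 + 36*d + 72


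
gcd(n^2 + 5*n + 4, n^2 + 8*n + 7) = n + 1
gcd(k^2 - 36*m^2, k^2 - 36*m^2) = k^2 - 36*m^2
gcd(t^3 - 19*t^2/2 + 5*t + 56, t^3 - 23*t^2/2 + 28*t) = t^2 - 23*t/2 + 28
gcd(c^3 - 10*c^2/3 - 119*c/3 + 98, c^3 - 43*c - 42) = c^2 - c - 42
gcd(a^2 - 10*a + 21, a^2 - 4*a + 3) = a - 3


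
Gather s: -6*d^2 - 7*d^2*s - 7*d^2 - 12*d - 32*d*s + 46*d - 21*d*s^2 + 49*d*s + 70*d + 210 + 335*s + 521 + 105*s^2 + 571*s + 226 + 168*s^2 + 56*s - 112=-13*d^2 + 104*d + s^2*(273 - 21*d) + s*(-7*d^2 + 17*d + 962) + 845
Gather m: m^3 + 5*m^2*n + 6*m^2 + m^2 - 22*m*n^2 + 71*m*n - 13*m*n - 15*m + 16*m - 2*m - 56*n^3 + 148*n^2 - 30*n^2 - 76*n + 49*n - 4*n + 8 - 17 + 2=m^3 + m^2*(5*n + 7) + m*(-22*n^2 + 58*n - 1) - 56*n^3 + 118*n^2 - 31*n - 7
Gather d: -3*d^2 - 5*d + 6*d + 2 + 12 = -3*d^2 + d + 14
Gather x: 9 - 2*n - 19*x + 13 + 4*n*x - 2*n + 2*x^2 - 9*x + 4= -4*n + 2*x^2 + x*(4*n - 28) + 26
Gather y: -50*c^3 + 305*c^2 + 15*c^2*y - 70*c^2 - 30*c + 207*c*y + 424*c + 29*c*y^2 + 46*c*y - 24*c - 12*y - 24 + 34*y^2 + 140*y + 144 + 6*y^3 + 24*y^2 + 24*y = -50*c^3 + 235*c^2 + 370*c + 6*y^3 + y^2*(29*c + 58) + y*(15*c^2 + 253*c + 152) + 120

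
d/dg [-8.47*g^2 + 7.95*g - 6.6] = 7.95 - 16.94*g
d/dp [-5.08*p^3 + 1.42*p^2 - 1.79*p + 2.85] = -15.24*p^2 + 2.84*p - 1.79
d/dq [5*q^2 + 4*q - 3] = 10*q + 4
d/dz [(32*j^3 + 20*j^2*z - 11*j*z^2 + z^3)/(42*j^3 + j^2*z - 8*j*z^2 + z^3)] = j*(808*j^4 - 412*j^3*z + 179*j^2*z^2 - 38*j*z^3 + 3*z^4)/(1764*j^6 + 84*j^5*z - 671*j^4*z^2 + 68*j^3*z^3 + 66*j^2*z^4 - 16*j*z^5 + z^6)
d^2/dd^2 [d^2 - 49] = 2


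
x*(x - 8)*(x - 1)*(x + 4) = x^4 - 5*x^3 - 28*x^2 + 32*x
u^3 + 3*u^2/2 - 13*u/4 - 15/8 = (u - 3/2)*(u + 1/2)*(u + 5/2)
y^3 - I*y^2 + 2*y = y*(y - 2*I)*(y + I)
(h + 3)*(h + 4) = h^2 + 7*h + 12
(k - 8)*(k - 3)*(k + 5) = k^3 - 6*k^2 - 31*k + 120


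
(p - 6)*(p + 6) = p^2 - 36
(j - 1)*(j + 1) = j^2 - 1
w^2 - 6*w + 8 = (w - 4)*(w - 2)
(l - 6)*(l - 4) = l^2 - 10*l + 24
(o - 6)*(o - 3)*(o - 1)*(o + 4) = o^4 - 6*o^3 - 13*o^2 + 90*o - 72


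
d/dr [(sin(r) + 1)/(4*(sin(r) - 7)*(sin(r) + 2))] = (-2*sin(r) + cos(r)^2 - 10)*cos(r)/(4*(sin(r) - 7)^2*(sin(r) + 2)^2)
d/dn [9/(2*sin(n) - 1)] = -18*cos(n)/(2*sin(n) - 1)^2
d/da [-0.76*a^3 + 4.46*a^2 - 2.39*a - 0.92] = -2.28*a^2 + 8.92*a - 2.39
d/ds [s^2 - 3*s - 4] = 2*s - 3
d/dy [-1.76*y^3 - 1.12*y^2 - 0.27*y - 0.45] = -5.28*y^2 - 2.24*y - 0.27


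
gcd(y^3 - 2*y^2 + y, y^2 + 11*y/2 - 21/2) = 1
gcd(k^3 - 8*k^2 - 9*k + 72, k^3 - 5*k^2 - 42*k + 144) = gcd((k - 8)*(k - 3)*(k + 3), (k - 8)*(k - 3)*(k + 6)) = k^2 - 11*k + 24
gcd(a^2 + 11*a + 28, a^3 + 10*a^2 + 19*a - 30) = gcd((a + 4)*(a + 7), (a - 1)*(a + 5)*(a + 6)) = 1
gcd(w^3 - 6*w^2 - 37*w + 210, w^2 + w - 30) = w^2 + w - 30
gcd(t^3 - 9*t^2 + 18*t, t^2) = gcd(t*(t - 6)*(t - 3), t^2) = t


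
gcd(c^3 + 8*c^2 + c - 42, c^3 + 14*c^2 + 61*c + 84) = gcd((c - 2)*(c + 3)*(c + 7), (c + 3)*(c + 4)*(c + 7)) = c^2 + 10*c + 21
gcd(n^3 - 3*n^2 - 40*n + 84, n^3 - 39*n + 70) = n - 2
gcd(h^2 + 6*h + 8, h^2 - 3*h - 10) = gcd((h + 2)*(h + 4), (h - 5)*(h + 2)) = h + 2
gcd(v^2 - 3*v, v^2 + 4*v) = v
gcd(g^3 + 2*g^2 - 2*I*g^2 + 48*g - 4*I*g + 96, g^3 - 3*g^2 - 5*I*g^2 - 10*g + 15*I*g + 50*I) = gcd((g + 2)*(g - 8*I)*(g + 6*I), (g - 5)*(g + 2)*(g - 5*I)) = g + 2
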